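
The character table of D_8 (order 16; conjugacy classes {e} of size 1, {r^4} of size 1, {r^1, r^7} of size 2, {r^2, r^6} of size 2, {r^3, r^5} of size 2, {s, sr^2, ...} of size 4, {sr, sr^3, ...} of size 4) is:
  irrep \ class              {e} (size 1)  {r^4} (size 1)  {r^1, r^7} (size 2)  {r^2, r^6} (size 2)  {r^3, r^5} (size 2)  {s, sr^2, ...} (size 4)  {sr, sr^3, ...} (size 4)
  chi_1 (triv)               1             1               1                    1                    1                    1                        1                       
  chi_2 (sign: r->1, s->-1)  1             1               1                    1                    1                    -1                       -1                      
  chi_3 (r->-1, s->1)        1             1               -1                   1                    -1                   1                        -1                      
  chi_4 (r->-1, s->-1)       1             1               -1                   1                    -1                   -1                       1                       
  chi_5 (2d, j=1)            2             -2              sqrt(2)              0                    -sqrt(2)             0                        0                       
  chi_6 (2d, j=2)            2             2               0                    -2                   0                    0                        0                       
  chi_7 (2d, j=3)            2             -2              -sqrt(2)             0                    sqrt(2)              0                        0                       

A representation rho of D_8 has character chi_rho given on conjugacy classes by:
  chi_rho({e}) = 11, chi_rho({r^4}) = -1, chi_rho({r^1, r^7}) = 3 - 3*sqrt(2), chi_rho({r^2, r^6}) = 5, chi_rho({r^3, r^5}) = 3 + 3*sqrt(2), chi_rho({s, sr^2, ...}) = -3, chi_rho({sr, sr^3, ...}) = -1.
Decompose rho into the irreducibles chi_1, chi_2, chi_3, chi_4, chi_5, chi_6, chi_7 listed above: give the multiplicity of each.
Multiplicities: chi_1: 1, chi_2: 3, chi_3: 0, chi_4: 1, chi_5: 0, chi_6: 0, chi_7: 3.

Explanation: Use <chi_rho, chi> = (1/|G|) sum_C |C| * chi_rho(C) * conj(chi(C)) with |G| = 16 for each irreducible chi in the table:
  <chi_rho, chi_1> = (1/16)[1*(11)*conj(1) + 1*(-1)*conj(1) + 2*(3 - 3*sqrt(2))*conj(1) + 2*(5)*conj(1) + 2*(3 + 3*sqrt(2))*conj(1) + 4*(-3)*conj(1) + 4*(-1)*conj(1)]
      = (1/16)[(11) + (-1) + (6 - 6*sqrt(2)) + (10) + (6 + 6*sqrt(2)) + (-12) + (-4)] = 16/16 = 1
  <chi_rho, chi_2> = (1/16)[1*(11)*conj(1) + 1*(-1)*conj(1) + 2*(3 - 3*sqrt(2))*conj(1) + 2*(5)*conj(1) + 2*(3 + 3*sqrt(2))*conj(1) + 4*(-3)*conj(-1) + 4*(-1)*conj(-1)]
      = (1/16)[(11) + (-1) + (6 - 6*sqrt(2)) + (10) + (6 + 6*sqrt(2)) + (12) + (4)] = 48/16 = 3
  <chi_rho, chi_3> = (1/16)[1*(11)*conj(1) + 1*(-1)*conj(1) + 2*(3 - 3*sqrt(2))*conj(-1) + 2*(5)*conj(1) + 2*(3 + 3*sqrt(2))*conj(-1) + 4*(-3)*conj(1) + 4*(-1)*conj(-1)]
      = (1/16)[(11) + (-1) + (-6 + 6*sqrt(2)) + (10) + (-6*sqrt(2) - 6) + (-12) + (4)] = 0/16 = 0
  <chi_rho, chi_4> = (1/16)[1*(11)*conj(1) + 1*(-1)*conj(1) + 2*(3 - 3*sqrt(2))*conj(-1) + 2*(5)*conj(1) + 2*(3 + 3*sqrt(2))*conj(-1) + 4*(-3)*conj(-1) + 4*(-1)*conj(1)]
      = (1/16)[(11) + (-1) + (-6 + 6*sqrt(2)) + (10) + (-6*sqrt(2) - 6) + (12) + (-4)] = 16/16 = 1
  <chi_rho, chi_5> = (1/16)[1*(11)*conj(2) + 1*(-1)*conj(-2) + 2*(3 - 3*sqrt(2))*conj(sqrt(2)) + 2*(5)*conj(0) + 2*(3 + 3*sqrt(2))*conj(-sqrt(2)) + 4*(-3)*conj(0) + 4*(-1)*conj(0)]
      = (1/16)[(22) + (2) + (-12 + 6*sqrt(2)) + (0) + (-12 - 6*sqrt(2)) + (0) + (0)] = 0/16 = 0
  <chi_rho, chi_6> = (1/16)[1*(11)*conj(2) + 1*(-1)*conj(2) + 2*(3 - 3*sqrt(2))*conj(0) + 2*(5)*conj(-2) + 2*(3 + 3*sqrt(2))*conj(0) + 4*(-3)*conj(0) + 4*(-1)*conj(0)]
      = (1/16)[(22) + (-2) + (0) + (-20) + (0) + (0) + (0)] = 0/16 = 0
  <chi_rho, chi_7> = (1/16)[1*(11)*conj(2) + 1*(-1)*conj(-2) + 2*(3 - 3*sqrt(2))*conj(-sqrt(2)) + 2*(5)*conj(0) + 2*(3 + 3*sqrt(2))*conj(sqrt(2)) + 4*(-3)*conj(0) + 4*(-1)*conj(0)]
      = (1/16)[(22) + (2) + (12 - 6*sqrt(2)) + (0) + (6*sqrt(2) + 12) + (0) + (0)] = 48/16 = 3
Dimension check: dim(rho) = sum (mult * dim) = 1*1 + 3*1 + 0*1 + 1*1 + 0*2 + 0*2 + 3*2 = 11 = chi_rho(e) = 11.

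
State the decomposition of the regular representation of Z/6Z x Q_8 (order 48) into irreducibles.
Each irreducible V_i of dimension d_i appears with multiplicity d_i, i.e. rho_reg = (direct sum over all irreducibles V_i) d_i V_i. The irreducible dimensions for Z/6Z x Q_8 are 1, 1, 1, 1, 1, 1, 1, 1, 1, 1, 1, 1, 1, 1, 1, 1, 1, 1, 1, 1, 1, 1, 1, 1, 2, 2, 2, 2, 2, 2: 24 irreducibles of dimension 1, each with multiplicity 1; 6 irreducibles of dimension 2, each with multiplicity 2. Total dimension 24*1*1 + 6*2*2 = 48 = |G|.

Argument: General theorem: in the regular representation of a finite group G, each irreducible appears with multiplicity equal to its dimension. Check: dim(rho_reg) = sum d_i^2 = 1 + 1 + 1 + 1 + 1 + 1 + 1 + 1 + 1 + 1 + 1 + 1 + 1 + 1 + 1 + 1 + 1 + 1 + 1 + 1 + 1 + 1 + 1 + 1 + 4 + 4 + 4 + 4 + 4 + 4 = 48 = |G|.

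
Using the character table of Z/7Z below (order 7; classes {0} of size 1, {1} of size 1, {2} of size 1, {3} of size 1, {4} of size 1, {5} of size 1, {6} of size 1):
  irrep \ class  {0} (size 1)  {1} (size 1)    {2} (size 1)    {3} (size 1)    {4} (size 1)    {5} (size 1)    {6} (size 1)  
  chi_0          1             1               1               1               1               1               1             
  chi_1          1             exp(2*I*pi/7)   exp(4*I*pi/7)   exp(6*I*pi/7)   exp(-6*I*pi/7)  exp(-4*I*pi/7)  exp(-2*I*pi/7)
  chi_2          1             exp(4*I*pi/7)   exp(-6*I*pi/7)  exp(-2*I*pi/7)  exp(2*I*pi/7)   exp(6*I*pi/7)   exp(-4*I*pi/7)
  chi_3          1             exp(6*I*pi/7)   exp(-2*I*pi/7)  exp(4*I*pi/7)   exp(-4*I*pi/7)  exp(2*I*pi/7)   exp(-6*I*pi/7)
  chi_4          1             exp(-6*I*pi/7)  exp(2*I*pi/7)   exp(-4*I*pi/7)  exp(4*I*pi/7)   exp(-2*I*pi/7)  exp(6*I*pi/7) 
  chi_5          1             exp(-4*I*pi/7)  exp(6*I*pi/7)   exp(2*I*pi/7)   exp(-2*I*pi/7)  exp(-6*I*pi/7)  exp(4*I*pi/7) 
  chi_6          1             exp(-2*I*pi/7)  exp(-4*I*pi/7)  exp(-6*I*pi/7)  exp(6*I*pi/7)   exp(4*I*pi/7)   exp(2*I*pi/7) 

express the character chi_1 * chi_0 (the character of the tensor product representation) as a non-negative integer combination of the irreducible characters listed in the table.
chi_1 tensor chi_0 = chi_1 (all other irreducibles have multiplicity 0).

Details: The character of a tensor product is the pointwise product (chi_1 * chi_0)(C) = chi_1(C) * chi_0(C):
  {0}: (1)*(1), {1}: (exp(2*I*pi/7))*(1), {2}: (exp(4*I*pi/7))*(1), {3}: (exp(6*I*pi/7))*(1), {4}: (exp(-6*I*pi/7))*(1), {5}: (exp(-4*I*pi/7))*(1), {6}: (exp(-2*I*pi/7))*(1)
so (chi_1 * chi_0) takes values
  {0} -> 1, {1} -> exp(2*I*pi/7), {2} -> exp(4*I*pi/7), {3} -> exp(6*I*pi/7), {4} -> exp(-6*I*pi/7), {5} -> exp(-4*I*pi/7), {6} -> exp(-2*I*pi/7).
Now take the inner product of this character with each irreducible chi from the table, <chi_1*chi_0, chi> = (1/7) sum_C |C| (chi_1*chi_0)(C) conj(chi(C)):
  <chi_1*chi_0, chi_0> = (1/7)[1*(1)*conj(1) + 1*(exp(2*I*pi/7))*conj(1) + 1*(exp(4*I*pi/7))*conj(1) + 1*(exp(6*I*pi/7))*conj(1) + 1*(exp(-6*I*pi/7))*conj(1) + 1*(exp(-4*I*pi/7))*conj(1) + 1*(exp(-2*I*pi/7))*conj(1)]
      = (1/7)[(1) + (exp(2*I*pi/7)) + (exp(4*I*pi/7)) + (exp(6*I*pi/7)) + (exp(-6*I*pi/7)) + (exp(-4*I*pi/7)) + (exp(-2*I*pi/7))] = 0/7 = 0
  <chi_1*chi_0, chi_1> = (1/7)[1*(1)*conj(1) + 1*(exp(2*I*pi/7))*conj(exp(2*I*pi/7)) + 1*(exp(4*I*pi/7))*conj(exp(4*I*pi/7)) + 1*(exp(6*I*pi/7))*conj(exp(6*I*pi/7)) + 1*(exp(-6*I*pi/7))*conj(exp(-6*I*pi/7)) + 1*(exp(-4*I*pi/7))*conj(exp(-4*I*pi/7)) + 1*(exp(-2*I*pi/7))*conj(exp(-2*I*pi/7))]
      = (1/7)[(1) + (1) + (1) + (1) + (1) + (1) + (1)] = 7/7 = 1
  <chi_1*chi_0, chi_2> = (1/7)[1*(1)*conj(1) + 1*(exp(2*I*pi/7))*conj(exp(4*I*pi/7)) + 1*(exp(4*I*pi/7))*conj(exp(-6*I*pi/7)) + 1*(exp(6*I*pi/7))*conj(exp(-2*I*pi/7)) + 1*(exp(-6*I*pi/7))*conj(exp(2*I*pi/7)) + 1*(exp(-4*I*pi/7))*conj(exp(6*I*pi/7)) + 1*(exp(-2*I*pi/7))*conj(exp(-4*I*pi/7))]
      = (1/7)[(1) + (exp(-2*I*pi/7)) + (exp(-4*I*pi/7)) + (exp(-6*I*pi/7)) + (exp(6*I*pi/7)) + (exp(4*I*pi/7)) + (exp(2*I*pi/7))] = 0/7 = 0
  <chi_1*chi_0, chi_3> = (1/7)[1*(1)*conj(1) + 1*(exp(2*I*pi/7))*conj(exp(6*I*pi/7)) + 1*(exp(4*I*pi/7))*conj(exp(-2*I*pi/7)) + 1*(exp(6*I*pi/7))*conj(exp(4*I*pi/7)) + 1*(exp(-6*I*pi/7))*conj(exp(-4*I*pi/7)) + 1*(exp(-4*I*pi/7))*conj(exp(2*I*pi/7)) + 1*(exp(-2*I*pi/7))*conj(exp(-6*I*pi/7))]
      = (1/7)[(1) + (exp(-4*I*pi/7)) + (exp(6*I*pi/7)) + (exp(2*I*pi/7)) + (exp(-2*I*pi/7)) + (exp(-6*I*pi/7)) + (exp(4*I*pi/7))] = 0/7 = 0
  <chi_1*chi_0, chi_4> = (1/7)[1*(1)*conj(1) + 1*(exp(2*I*pi/7))*conj(exp(-6*I*pi/7)) + 1*(exp(4*I*pi/7))*conj(exp(2*I*pi/7)) + 1*(exp(6*I*pi/7))*conj(exp(-4*I*pi/7)) + 1*(exp(-6*I*pi/7))*conj(exp(4*I*pi/7)) + 1*(exp(-4*I*pi/7))*conj(exp(-2*I*pi/7)) + 1*(exp(-2*I*pi/7))*conj(exp(6*I*pi/7))]
      = (1/7)[(1) + (exp(-6*I*pi/7)) + (exp(2*I*pi/7)) + (exp(-4*I*pi/7)) + (exp(4*I*pi/7)) + (exp(-2*I*pi/7)) + (exp(6*I*pi/7))] = 0/7 = 0
  <chi_1*chi_0, chi_5> = (1/7)[1*(1)*conj(1) + 1*(exp(2*I*pi/7))*conj(exp(-4*I*pi/7)) + 1*(exp(4*I*pi/7))*conj(exp(6*I*pi/7)) + 1*(exp(6*I*pi/7))*conj(exp(2*I*pi/7)) + 1*(exp(-6*I*pi/7))*conj(exp(-2*I*pi/7)) + 1*(exp(-4*I*pi/7))*conj(exp(-6*I*pi/7)) + 1*(exp(-2*I*pi/7))*conj(exp(4*I*pi/7))]
      = (1/7)[(1) + (exp(6*I*pi/7)) + (exp(-2*I*pi/7)) + (exp(4*I*pi/7)) + (exp(-4*I*pi/7)) + (exp(2*I*pi/7)) + (exp(-6*I*pi/7))] = 0/7 = 0
  <chi_1*chi_0, chi_6> = (1/7)[1*(1)*conj(1) + 1*(exp(2*I*pi/7))*conj(exp(-2*I*pi/7)) + 1*(exp(4*I*pi/7))*conj(exp(-4*I*pi/7)) + 1*(exp(6*I*pi/7))*conj(exp(-6*I*pi/7)) + 1*(exp(-6*I*pi/7))*conj(exp(6*I*pi/7)) + 1*(exp(-4*I*pi/7))*conj(exp(4*I*pi/7)) + 1*(exp(-2*I*pi/7))*conj(exp(2*I*pi/7))]
      = (1/7)[(1) + (exp(4*I*pi/7)) + (exp(-6*I*pi/7)) + (exp(-2*I*pi/7)) + (exp(2*I*pi/7)) + (exp(6*I*pi/7)) + (exp(-4*I*pi/7))] = 0/7 = 0
(Exp terms are combined using exp(i*s)*conj(exp(i*t)) = exp(i*(s-t)), and sums of them are collapsed using the identity that for every m > 1 the m distinct m-th roots of unity sum to 0, e.g. 1 + exp(2*I*pi/3) + exp(-2*I*pi/3) = 0.)
Hence the multiplicities are chi_1: 1. Dimension check: dim(chi_1)*dim(chi_0) = 1*1 = 1 and sum (mult * dim) = 1*1 = 1.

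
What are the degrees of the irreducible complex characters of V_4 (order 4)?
Dimensions: 1, 1, 1, 1

Reasoning: There are 4 irreducibles (= number of conjugacy classes). Their dimensions d_i satisfy sum d_i^2 = |G| = 4: 1 + 1 + 1 + 1 = 4.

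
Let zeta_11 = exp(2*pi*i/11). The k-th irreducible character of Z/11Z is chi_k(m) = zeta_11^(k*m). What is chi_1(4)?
chi_1(4) = zeta_11^4 = exp(8*I*pi/11)

Details: chi_1(4) = zeta_11^(1*4) = zeta_11^4. Since zeta_11^11 = 1, this equals zeta_11^4 = exp(2*pi*i*4/11) = exp(8*I*pi/11).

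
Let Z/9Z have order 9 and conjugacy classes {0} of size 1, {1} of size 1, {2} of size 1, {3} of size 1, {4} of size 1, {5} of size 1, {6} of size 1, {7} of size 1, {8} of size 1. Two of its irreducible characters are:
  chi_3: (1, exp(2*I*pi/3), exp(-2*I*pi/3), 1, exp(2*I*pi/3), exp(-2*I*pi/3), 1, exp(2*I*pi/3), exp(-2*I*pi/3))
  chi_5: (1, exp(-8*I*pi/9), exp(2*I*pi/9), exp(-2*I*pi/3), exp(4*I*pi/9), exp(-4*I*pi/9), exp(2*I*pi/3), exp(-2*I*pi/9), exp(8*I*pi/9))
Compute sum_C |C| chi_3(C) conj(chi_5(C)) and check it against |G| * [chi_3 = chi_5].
Sum = 0; so <chi_3, chi_5> = 0 (distinct irreducibles are orthogonal).

Solution. Compute term by term over conjugacy classes (|C| * chi_3(C) * conj(chi_5(C))):
  1*(1)*conj(1) + 1*(exp(2*I*pi/3))*conj(exp(-8*I*pi/9)) + 1*(exp(-2*I*pi/3))*conj(exp(2*I*pi/9)) + 1*(1)*conj(exp(-2*I*pi/3)) + 1*(exp(2*I*pi/3))*conj(exp(4*I*pi/9)) + 1*(exp(-2*I*pi/3))*conj(exp(-4*I*pi/9)) + 1*(1)*conj(exp(2*I*pi/3)) + 1*(exp(2*I*pi/3))*conj(exp(-2*I*pi/9)) + 1*(exp(-2*I*pi/3))*conj(exp(8*I*pi/9))
  = (1) + (exp(-4*I*pi/9)) + (exp(-8*I*pi/9)) + (exp(2*I*pi/3)) + (exp(2*I*pi/9)) + (exp(-2*I*pi/9)) + (exp(-2*I*pi/3)) + (exp(8*I*pi/9)) + (exp(4*I*pi/9))
  = 0.
(Exp terms are combined using exp(i*s)*conj(exp(i*t)) = exp(i*(s-t)), and sums of them are collapsed using the identity that for every m > 1 the m distinct m-th roots of unity sum to 0, e.g. 1 + exp(2*I*pi/3) + exp(-2*I*pi/3) = 0.)
Dividing by |G| = 9 gives 0/9 = 0, matching the row-orthogonality relation <chi_3, chi_5> = [chi_3 = chi_5].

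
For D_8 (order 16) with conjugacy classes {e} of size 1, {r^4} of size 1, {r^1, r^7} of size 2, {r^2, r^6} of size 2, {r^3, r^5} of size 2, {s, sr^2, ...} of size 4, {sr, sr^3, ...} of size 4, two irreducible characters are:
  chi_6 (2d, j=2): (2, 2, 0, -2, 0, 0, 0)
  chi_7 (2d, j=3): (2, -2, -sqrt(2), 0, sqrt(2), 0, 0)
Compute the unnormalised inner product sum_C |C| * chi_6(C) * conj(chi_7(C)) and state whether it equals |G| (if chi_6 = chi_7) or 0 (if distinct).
Sum = 0; so <chi_6, chi_7> = 0 (distinct irreducibles are orthogonal).

Details: Compute term by term over conjugacy classes (|C| * chi_6(C) * conj(chi_7(C))):
  1*(2)*conj(2) + 1*(2)*conj(-2) + 2*(0)*conj(-sqrt(2)) + 2*(-2)*conj(0) + 2*(0)*conj(sqrt(2)) + 4*(0)*conj(0) + 4*(0)*conj(0)
  = (4) + (-4) + (0) + (0) + (0) + (0) + (0)
  = 0.
Dividing by |G| = 16 gives 0/16 = 0, matching the row-orthogonality relation <chi_6, chi_7> = [chi_6 = chi_7].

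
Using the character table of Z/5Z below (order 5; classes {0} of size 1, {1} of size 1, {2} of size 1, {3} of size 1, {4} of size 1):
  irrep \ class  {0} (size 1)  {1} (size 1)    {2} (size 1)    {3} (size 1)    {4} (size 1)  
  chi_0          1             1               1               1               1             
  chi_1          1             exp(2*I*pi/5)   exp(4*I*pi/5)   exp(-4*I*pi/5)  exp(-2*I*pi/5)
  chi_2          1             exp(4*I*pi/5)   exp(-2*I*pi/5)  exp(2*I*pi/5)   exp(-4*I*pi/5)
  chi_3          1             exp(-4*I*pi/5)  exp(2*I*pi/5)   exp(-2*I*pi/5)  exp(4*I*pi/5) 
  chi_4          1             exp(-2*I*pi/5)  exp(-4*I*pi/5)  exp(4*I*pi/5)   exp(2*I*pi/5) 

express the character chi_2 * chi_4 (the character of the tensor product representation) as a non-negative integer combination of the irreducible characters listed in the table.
chi_2 tensor chi_4 = chi_1 (all other irreducibles have multiplicity 0).

Reasoning: The character of a tensor product is the pointwise product (chi_2 * chi_4)(C) = chi_2(C) * chi_4(C):
  {0}: (1)*(1), {1}: (exp(4*I*pi/5))*(exp(-2*I*pi/5)), {2}: (exp(-2*I*pi/5))*(exp(-4*I*pi/5)), {3}: (exp(2*I*pi/5))*(exp(4*I*pi/5)), {4}: (exp(-4*I*pi/5))*(exp(2*I*pi/5))
so (chi_2 * chi_4) takes values
  {0} -> 1, {1} -> exp(2*I*pi/5), {2} -> exp(4*I*pi/5), {3} -> exp(-4*I*pi/5), {4} -> exp(-2*I*pi/5).
Now take the inner product of this character with each irreducible chi from the table, <chi_2*chi_4, chi> = (1/5) sum_C |C| (chi_2*chi_4)(C) conj(chi(C)):
  <chi_2*chi_4, chi_0> = (1/5)[1*(1)*conj(1) + 1*(exp(2*I*pi/5))*conj(1) + 1*(exp(4*I*pi/5))*conj(1) + 1*(exp(-4*I*pi/5))*conj(1) + 1*(exp(-2*I*pi/5))*conj(1)]
      = (1/5)[(1) + (exp(2*I*pi/5)) + (exp(4*I*pi/5)) + (exp(-4*I*pi/5)) + (exp(-2*I*pi/5))] = 0/5 = 0
  <chi_2*chi_4, chi_1> = (1/5)[1*(1)*conj(1) + 1*(exp(2*I*pi/5))*conj(exp(2*I*pi/5)) + 1*(exp(4*I*pi/5))*conj(exp(4*I*pi/5)) + 1*(exp(-4*I*pi/5))*conj(exp(-4*I*pi/5)) + 1*(exp(-2*I*pi/5))*conj(exp(-2*I*pi/5))]
      = (1/5)[(1) + (1) + (1) + (1) + (1)] = 5/5 = 1
  <chi_2*chi_4, chi_2> = (1/5)[1*(1)*conj(1) + 1*(exp(2*I*pi/5))*conj(exp(4*I*pi/5)) + 1*(exp(4*I*pi/5))*conj(exp(-2*I*pi/5)) + 1*(exp(-4*I*pi/5))*conj(exp(2*I*pi/5)) + 1*(exp(-2*I*pi/5))*conj(exp(-4*I*pi/5))]
      = (1/5)[(1) + (exp(-2*I*pi/5)) + (exp(-4*I*pi/5)) + (exp(4*I*pi/5)) + (exp(2*I*pi/5))] = 0/5 = 0
  <chi_2*chi_4, chi_3> = (1/5)[1*(1)*conj(1) + 1*(exp(2*I*pi/5))*conj(exp(-4*I*pi/5)) + 1*(exp(4*I*pi/5))*conj(exp(2*I*pi/5)) + 1*(exp(-4*I*pi/5))*conj(exp(-2*I*pi/5)) + 1*(exp(-2*I*pi/5))*conj(exp(4*I*pi/5))]
      = (1/5)[(1) + (exp(-4*I*pi/5)) + (exp(2*I*pi/5)) + (exp(-2*I*pi/5)) + (exp(4*I*pi/5))] = 0/5 = 0
  <chi_2*chi_4, chi_4> = (1/5)[1*(1)*conj(1) + 1*(exp(2*I*pi/5))*conj(exp(-2*I*pi/5)) + 1*(exp(4*I*pi/5))*conj(exp(-4*I*pi/5)) + 1*(exp(-4*I*pi/5))*conj(exp(4*I*pi/5)) + 1*(exp(-2*I*pi/5))*conj(exp(2*I*pi/5))]
      = (1/5)[(1) + (exp(4*I*pi/5)) + (exp(-2*I*pi/5)) + (exp(2*I*pi/5)) + (exp(-4*I*pi/5))] = 0/5 = 0
(Exp terms are combined using exp(i*s)*conj(exp(i*t)) = exp(i*(s-t)), and sums of them are collapsed using the identity that for every m > 1 the m distinct m-th roots of unity sum to 0, e.g. 1 + exp(2*I*pi/3) + exp(-2*I*pi/3) = 0.)
Hence the multiplicities are chi_1: 1. Dimension check: dim(chi_2)*dim(chi_4) = 1*1 = 1 and sum (mult * dim) = 1*1 = 1.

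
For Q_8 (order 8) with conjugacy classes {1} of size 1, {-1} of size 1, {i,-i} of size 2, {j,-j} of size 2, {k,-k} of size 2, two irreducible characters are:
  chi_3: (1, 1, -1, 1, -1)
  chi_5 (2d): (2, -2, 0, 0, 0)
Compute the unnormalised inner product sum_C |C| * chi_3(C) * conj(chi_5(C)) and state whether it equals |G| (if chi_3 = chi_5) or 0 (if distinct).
Sum = 0; so <chi_3, chi_5> = 0 (distinct irreducibles are orthogonal).

Details: Compute term by term over conjugacy classes (|C| * chi_3(C) * conj(chi_5(C))):
  1*(1)*conj(2) + 1*(1)*conj(-2) + 2*(-1)*conj(0) + 2*(1)*conj(0) + 2*(-1)*conj(0)
  = (2) + (-2) + (0) + (0) + (0)
  = 0.
Dividing by |G| = 8 gives 0/8 = 0, matching the row-orthogonality relation <chi_3, chi_5> = [chi_3 = chi_5].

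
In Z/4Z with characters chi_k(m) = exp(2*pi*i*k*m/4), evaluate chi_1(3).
chi_1(3) = zeta_4^3 = -I

Why: chi_1(3) = zeta_4^(1*3) = zeta_4^3. Since zeta_4^4 = 1, this equals zeta_4^3 = exp(2*pi*i*3/4) = -I.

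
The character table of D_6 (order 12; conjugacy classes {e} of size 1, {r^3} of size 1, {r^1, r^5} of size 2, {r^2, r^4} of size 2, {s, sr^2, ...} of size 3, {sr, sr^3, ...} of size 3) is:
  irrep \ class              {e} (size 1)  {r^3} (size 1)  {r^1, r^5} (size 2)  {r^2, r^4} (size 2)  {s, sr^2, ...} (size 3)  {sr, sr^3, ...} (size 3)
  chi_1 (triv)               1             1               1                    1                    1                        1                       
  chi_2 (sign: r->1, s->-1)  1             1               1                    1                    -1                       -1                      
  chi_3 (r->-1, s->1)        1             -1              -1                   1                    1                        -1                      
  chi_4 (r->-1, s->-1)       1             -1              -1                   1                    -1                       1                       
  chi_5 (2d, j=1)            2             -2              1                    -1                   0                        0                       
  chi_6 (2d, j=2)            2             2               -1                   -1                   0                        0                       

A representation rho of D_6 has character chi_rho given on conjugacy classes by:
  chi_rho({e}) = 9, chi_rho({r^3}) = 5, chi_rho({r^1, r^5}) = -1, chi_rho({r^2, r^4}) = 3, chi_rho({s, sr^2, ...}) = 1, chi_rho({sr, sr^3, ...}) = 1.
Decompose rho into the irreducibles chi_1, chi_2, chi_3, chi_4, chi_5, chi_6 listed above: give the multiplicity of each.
Multiplicities: chi_1: 2, chi_2: 1, chi_3: 1, chi_4: 1, chi_5: 0, chi_6: 2.

Details: Use <chi_rho, chi> = (1/|G|) sum_C |C| * chi_rho(C) * conj(chi(C)) with |G| = 12 for each irreducible chi in the table:
  <chi_rho, chi_1> = (1/12)[1*(9)*conj(1) + 1*(5)*conj(1) + 2*(-1)*conj(1) + 2*(3)*conj(1) + 3*(1)*conj(1) + 3*(1)*conj(1)]
      = (1/12)[(9) + (5) + (-2) + (6) + (3) + (3)] = 24/12 = 2
  <chi_rho, chi_2> = (1/12)[1*(9)*conj(1) + 1*(5)*conj(1) + 2*(-1)*conj(1) + 2*(3)*conj(1) + 3*(1)*conj(-1) + 3*(1)*conj(-1)]
      = (1/12)[(9) + (5) + (-2) + (6) + (-3) + (-3)] = 12/12 = 1
  <chi_rho, chi_3> = (1/12)[1*(9)*conj(1) + 1*(5)*conj(-1) + 2*(-1)*conj(-1) + 2*(3)*conj(1) + 3*(1)*conj(1) + 3*(1)*conj(-1)]
      = (1/12)[(9) + (-5) + (2) + (6) + (3) + (-3)] = 12/12 = 1
  <chi_rho, chi_4> = (1/12)[1*(9)*conj(1) + 1*(5)*conj(-1) + 2*(-1)*conj(-1) + 2*(3)*conj(1) + 3*(1)*conj(-1) + 3*(1)*conj(1)]
      = (1/12)[(9) + (-5) + (2) + (6) + (-3) + (3)] = 12/12 = 1
  <chi_rho, chi_5> = (1/12)[1*(9)*conj(2) + 1*(5)*conj(-2) + 2*(-1)*conj(1) + 2*(3)*conj(-1) + 3*(1)*conj(0) + 3*(1)*conj(0)]
      = (1/12)[(18) + (-10) + (-2) + (-6) + (0) + (0)] = 0/12 = 0
  <chi_rho, chi_6> = (1/12)[1*(9)*conj(2) + 1*(5)*conj(2) + 2*(-1)*conj(-1) + 2*(3)*conj(-1) + 3*(1)*conj(0) + 3*(1)*conj(0)]
      = (1/12)[(18) + (10) + (2) + (-6) + (0) + (0)] = 24/12 = 2
Dimension check: dim(rho) = sum (mult * dim) = 2*1 + 1*1 + 1*1 + 1*1 + 0*2 + 2*2 = 9 = chi_rho(e) = 9.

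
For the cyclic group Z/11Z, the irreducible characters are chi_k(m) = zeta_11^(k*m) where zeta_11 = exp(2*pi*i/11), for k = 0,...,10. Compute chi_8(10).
chi_8(10) = zeta_11^80 = exp(6*I*pi/11)

Reasoning: chi_8(10) = zeta_11^(8*10) = zeta_11^80. Since zeta_11^11 = 1, this equals zeta_11^3 = exp(2*pi*i*3/11) = exp(6*I*pi/11).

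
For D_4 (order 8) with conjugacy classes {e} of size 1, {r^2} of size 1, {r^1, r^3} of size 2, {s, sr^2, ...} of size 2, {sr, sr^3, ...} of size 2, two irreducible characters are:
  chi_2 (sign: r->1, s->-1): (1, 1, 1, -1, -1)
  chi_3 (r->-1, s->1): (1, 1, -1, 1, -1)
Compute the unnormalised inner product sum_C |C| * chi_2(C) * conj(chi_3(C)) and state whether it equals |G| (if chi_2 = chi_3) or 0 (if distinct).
Sum = 0; so <chi_2, chi_3> = 0 (distinct irreducibles are orthogonal).

Argument: Compute term by term over conjugacy classes (|C| * chi_2(C) * conj(chi_3(C))):
  1*(1)*conj(1) + 1*(1)*conj(1) + 2*(1)*conj(-1) + 2*(-1)*conj(1) + 2*(-1)*conj(-1)
  = (1) + (1) + (-2) + (-2) + (2)
  = 0.
Dividing by |G| = 8 gives 0/8 = 0, matching the row-orthogonality relation <chi_2, chi_3> = [chi_2 = chi_3].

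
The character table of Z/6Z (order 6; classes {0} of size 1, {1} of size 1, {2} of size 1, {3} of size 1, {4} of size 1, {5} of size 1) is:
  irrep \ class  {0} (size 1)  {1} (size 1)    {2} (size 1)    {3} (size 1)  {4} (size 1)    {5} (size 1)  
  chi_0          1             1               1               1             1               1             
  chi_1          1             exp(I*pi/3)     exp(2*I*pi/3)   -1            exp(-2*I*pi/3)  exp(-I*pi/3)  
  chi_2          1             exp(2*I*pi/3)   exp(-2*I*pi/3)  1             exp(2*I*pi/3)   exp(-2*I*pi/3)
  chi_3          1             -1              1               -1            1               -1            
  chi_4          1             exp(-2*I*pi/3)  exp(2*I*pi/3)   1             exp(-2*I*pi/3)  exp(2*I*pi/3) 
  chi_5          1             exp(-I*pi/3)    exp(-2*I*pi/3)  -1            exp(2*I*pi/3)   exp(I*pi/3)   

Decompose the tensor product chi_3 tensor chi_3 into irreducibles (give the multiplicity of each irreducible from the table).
chi_3 tensor chi_3 = chi_0 (all other irreducibles have multiplicity 0).

Solution. The character of a tensor product is the pointwise product (chi_3 * chi_3)(C) = chi_3(C) * chi_3(C):
  {0}: (1)*(1), {1}: (-1)*(-1), {2}: (1)*(1), {3}: (-1)*(-1), {4}: (1)*(1), {5}: (-1)*(-1)
so (chi_3 * chi_3) takes values
  {0} -> 1, {1} -> 1, {2} -> 1, {3} -> 1, {4} -> 1, {5} -> 1.
Now take the inner product of this character with each irreducible chi from the table, <chi_3*chi_3, chi> = (1/6) sum_C |C| (chi_3*chi_3)(C) conj(chi(C)):
  <chi_3*chi_3, chi_0> = (1/6)[1*(1)*conj(1) + 1*(1)*conj(1) + 1*(1)*conj(1) + 1*(1)*conj(1) + 1*(1)*conj(1) + 1*(1)*conj(1)]
      = (1/6)[(1) + (1) + (1) + (1) + (1) + (1)] = 6/6 = 1
  <chi_3*chi_3, chi_1> = (1/6)[1*(1)*conj(1) + 1*(1)*conj(exp(I*pi/3)) + 1*(1)*conj(exp(2*I*pi/3)) + 1*(1)*conj(-1) + 1*(1)*conj(exp(-2*I*pi/3)) + 1*(1)*conj(exp(-I*pi/3))]
      = (1/6)[(1) + (exp(-I*pi/3)) + (exp(-2*I*pi/3)) + (-1) + (exp(2*I*pi/3)) + (exp(I*pi/3))] = 0/6 = 0
  <chi_3*chi_3, chi_2> = (1/6)[1*(1)*conj(1) + 1*(1)*conj(exp(2*I*pi/3)) + 1*(1)*conj(exp(-2*I*pi/3)) + 1*(1)*conj(1) + 1*(1)*conj(exp(2*I*pi/3)) + 1*(1)*conj(exp(-2*I*pi/3))]
      = (1/6)[(1) + (exp(-2*I*pi/3)) + (exp(2*I*pi/3)) + (1) + (exp(-2*I*pi/3)) + (exp(2*I*pi/3))] = 0/6 = 0
  <chi_3*chi_3, chi_3> = (1/6)[1*(1)*conj(1) + 1*(1)*conj(-1) + 1*(1)*conj(1) + 1*(1)*conj(-1) + 1*(1)*conj(1) + 1*(1)*conj(-1)]
      = (1/6)[(1) + (-1) + (1) + (-1) + (1) + (-1)] = 0/6 = 0
  <chi_3*chi_3, chi_4> = (1/6)[1*(1)*conj(1) + 1*(1)*conj(exp(-2*I*pi/3)) + 1*(1)*conj(exp(2*I*pi/3)) + 1*(1)*conj(1) + 1*(1)*conj(exp(-2*I*pi/3)) + 1*(1)*conj(exp(2*I*pi/3))]
      = (1/6)[(1) + (exp(2*I*pi/3)) + (exp(-2*I*pi/3)) + (1) + (exp(2*I*pi/3)) + (exp(-2*I*pi/3))] = 0/6 = 0
  <chi_3*chi_3, chi_5> = (1/6)[1*(1)*conj(1) + 1*(1)*conj(exp(-I*pi/3)) + 1*(1)*conj(exp(-2*I*pi/3)) + 1*(1)*conj(-1) + 1*(1)*conj(exp(2*I*pi/3)) + 1*(1)*conj(exp(I*pi/3))]
      = (1/6)[(1) + (exp(I*pi/3)) + (exp(2*I*pi/3)) + (-1) + (exp(-2*I*pi/3)) + (exp(-I*pi/3))] = 0/6 = 0
(Exp terms are combined using exp(i*s)*conj(exp(i*t)) = exp(i*(s-t)), and sums of them are collapsed using the identity that for every m > 1 the m distinct m-th roots of unity sum to 0, e.g. 1 + exp(2*I*pi/3) + exp(-2*I*pi/3) = 0.)
Hence the multiplicities are chi_0: 1. Dimension check: dim(chi_3)*dim(chi_3) = 1*1 = 1 and sum (mult * dim) = 1*1 = 1.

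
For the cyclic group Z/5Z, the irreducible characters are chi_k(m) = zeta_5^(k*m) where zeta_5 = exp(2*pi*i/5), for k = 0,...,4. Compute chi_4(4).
chi_4(4) = zeta_5^16 = exp(2*I*pi/5)

Explanation: chi_4(4) = zeta_5^(4*4) = zeta_5^16. Since zeta_5^5 = 1, this equals zeta_5^1 = exp(2*pi*i*1/5) = exp(2*I*pi/5).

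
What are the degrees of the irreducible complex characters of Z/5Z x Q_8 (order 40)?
Dimensions: 1, 1, 1, 1, 1, 1, 1, 1, 1, 1, 1, 1, 1, 1, 1, 1, 1, 1, 1, 1, 2, 2, 2, 2, 2

Details: There are 25 irreducibles (= number of conjugacy classes). Their dimensions d_i satisfy sum d_i^2 = |G| = 40: 1 + 1 + 1 + 1 + 1 + 1 + 1 + 1 + 1 + 1 + 1 + 1 + 1 + 1 + 1 + 1 + 1 + 1 + 1 + 1 + 4 + 4 + 4 + 4 + 4 = 40. (For the product with Z/5Z: each of the 5 1-dim characters of Z/5Z tensors with each irrep of Q_8, giving 5 copies of each Q_8-dimension.)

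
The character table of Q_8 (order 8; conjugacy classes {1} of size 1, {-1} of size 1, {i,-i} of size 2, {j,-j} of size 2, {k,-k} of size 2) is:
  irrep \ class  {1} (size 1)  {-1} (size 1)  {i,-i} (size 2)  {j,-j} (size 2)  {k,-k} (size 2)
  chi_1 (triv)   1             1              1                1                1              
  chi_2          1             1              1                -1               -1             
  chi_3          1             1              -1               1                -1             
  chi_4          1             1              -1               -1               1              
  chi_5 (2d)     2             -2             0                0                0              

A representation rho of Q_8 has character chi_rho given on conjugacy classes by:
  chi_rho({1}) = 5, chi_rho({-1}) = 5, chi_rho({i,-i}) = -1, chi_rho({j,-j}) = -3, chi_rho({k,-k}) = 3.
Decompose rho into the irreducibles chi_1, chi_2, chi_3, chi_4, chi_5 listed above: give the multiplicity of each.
Multiplicities: chi_1: 1, chi_2: 1, chi_3: 0, chi_4: 3, chi_5: 0.

Justification: Use <chi_rho, chi> = (1/|G|) sum_C |C| * chi_rho(C) * conj(chi(C)) with |G| = 8 for each irreducible chi in the table:
  <chi_rho, chi_1> = (1/8)[1*(5)*conj(1) + 1*(5)*conj(1) + 2*(-1)*conj(1) + 2*(-3)*conj(1) + 2*(3)*conj(1)]
      = (1/8)[(5) + (5) + (-2) + (-6) + (6)] = 8/8 = 1
  <chi_rho, chi_2> = (1/8)[1*(5)*conj(1) + 1*(5)*conj(1) + 2*(-1)*conj(1) + 2*(-3)*conj(-1) + 2*(3)*conj(-1)]
      = (1/8)[(5) + (5) + (-2) + (6) + (-6)] = 8/8 = 1
  <chi_rho, chi_3> = (1/8)[1*(5)*conj(1) + 1*(5)*conj(1) + 2*(-1)*conj(-1) + 2*(-3)*conj(1) + 2*(3)*conj(-1)]
      = (1/8)[(5) + (5) + (2) + (-6) + (-6)] = 0/8 = 0
  <chi_rho, chi_4> = (1/8)[1*(5)*conj(1) + 1*(5)*conj(1) + 2*(-1)*conj(-1) + 2*(-3)*conj(-1) + 2*(3)*conj(1)]
      = (1/8)[(5) + (5) + (2) + (6) + (6)] = 24/8 = 3
  <chi_rho, chi_5> = (1/8)[1*(5)*conj(2) + 1*(5)*conj(-2) + 2*(-1)*conj(0) + 2*(-3)*conj(0) + 2*(3)*conj(0)]
      = (1/8)[(10) + (-10) + (0) + (0) + (0)] = 0/8 = 0
Dimension check: dim(rho) = sum (mult * dim) = 1*1 + 1*1 + 0*1 + 3*1 + 0*2 = 5 = chi_rho(e) = 5.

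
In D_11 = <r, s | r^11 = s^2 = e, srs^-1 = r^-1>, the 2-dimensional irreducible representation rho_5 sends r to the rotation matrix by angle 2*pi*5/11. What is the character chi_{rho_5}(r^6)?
chi_{rho_5}(r^6) = 2*cos(2*pi*5*6/11) = -2*cos(5*pi/11)

rho_5(r^6) is rotation by angle 2*pi*5*6/11, whose trace is 2*cos(2*pi*5*6/11) = -2*cos(5*pi/11).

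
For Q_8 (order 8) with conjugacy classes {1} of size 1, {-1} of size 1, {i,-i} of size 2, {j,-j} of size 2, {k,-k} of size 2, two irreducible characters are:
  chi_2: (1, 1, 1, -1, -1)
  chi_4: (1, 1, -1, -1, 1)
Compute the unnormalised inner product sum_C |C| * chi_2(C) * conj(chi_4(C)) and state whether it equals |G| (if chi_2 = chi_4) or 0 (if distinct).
Sum = 0; so <chi_2, chi_4> = 0 (distinct irreducibles are orthogonal).

Derivation: Compute term by term over conjugacy classes (|C| * chi_2(C) * conj(chi_4(C))):
  1*(1)*conj(1) + 1*(1)*conj(1) + 2*(1)*conj(-1) + 2*(-1)*conj(-1) + 2*(-1)*conj(1)
  = (1) + (1) + (-2) + (2) + (-2)
  = 0.
Dividing by |G| = 8 gives 0/8 = 0, matching the row-orthogonality relation <chi_2, chi_4> = [chi_2 = chi_4].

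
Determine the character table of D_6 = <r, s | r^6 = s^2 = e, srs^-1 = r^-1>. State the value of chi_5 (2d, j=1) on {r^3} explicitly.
Conjugacy classes: {e} of size 1, {r^3} of size 1, {r^1, r^5} of size 2, {r^2, r^4} of size 2, {s, sr^2, ...} of size 3, {sr, sr^3, ...} of size 3.
Character table:
  irrep \ class              {e} (size 1)  {r^3} (size 1)  {r^1, r^5} (size 2)  {r^2, r^4} (size 2)  {s, sr^2, ...} (size 3)  {sr, sr^3, ...} (size 3)
  chi_1 (triv)               1             1               1                    1                    1                        1                       
  chi_2 (sign: r->1, s->-1)  1             1               1                    1                    -1                       -1                      
  chi_3 (r->-1, s->1)        1             -1              -1                   1                    1                        -1                      
  chi_4 (r->-1, s->-1)       1             -1              -1                   1                    -1                       1                       
  chi_5 (2d, j=1)            2             -2              1                    -1                   0                        0                       
  chi_6 (2d, j=2)            2             2               -1                   -1                   0                        0                       

Spot check: chi_5 (2d, j=1) on {r^3} = -2.

Argument: D_6 has order 2*6 = 12 with 6 conjugacy classes, hence 6 irreducibles. Sum of squared dims 1 + 1 + 1 + 1 + 4 + 4 = 12 = |G|. Linear characters come from the abelianisation; the 2-dimensional irreps have character r^k -> 2*cos(2*pi*j*k/6), reflections -> 0.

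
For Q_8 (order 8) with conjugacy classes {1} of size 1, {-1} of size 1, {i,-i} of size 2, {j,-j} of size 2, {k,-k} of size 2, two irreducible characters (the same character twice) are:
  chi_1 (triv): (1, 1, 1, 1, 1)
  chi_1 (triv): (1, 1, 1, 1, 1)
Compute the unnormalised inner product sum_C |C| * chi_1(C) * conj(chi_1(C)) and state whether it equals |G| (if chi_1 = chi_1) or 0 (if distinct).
Sum = 8 = |G| = 8; so <chi_1, chi_1> = 1 (norm-1 confirms irreducibility).

Proof sketch: Compute term by term over conjugacy classes (|C| * chi_1(C) * conj(chi_1(C))):
  1*(1)*conj(1) + 1*(1)*conj(1) + 2*(1)*conj(1) + 2*(1)*conj(1) + 2*(1)*conj(1)
  = (1) + (1) + (2) + (2) + (2)
  = 8.
Dividing by |G| = 8 gives 8/8 = 1, matching the row-orthogonality relation <chi_1, chi_1> = [chi_1 = chi_1].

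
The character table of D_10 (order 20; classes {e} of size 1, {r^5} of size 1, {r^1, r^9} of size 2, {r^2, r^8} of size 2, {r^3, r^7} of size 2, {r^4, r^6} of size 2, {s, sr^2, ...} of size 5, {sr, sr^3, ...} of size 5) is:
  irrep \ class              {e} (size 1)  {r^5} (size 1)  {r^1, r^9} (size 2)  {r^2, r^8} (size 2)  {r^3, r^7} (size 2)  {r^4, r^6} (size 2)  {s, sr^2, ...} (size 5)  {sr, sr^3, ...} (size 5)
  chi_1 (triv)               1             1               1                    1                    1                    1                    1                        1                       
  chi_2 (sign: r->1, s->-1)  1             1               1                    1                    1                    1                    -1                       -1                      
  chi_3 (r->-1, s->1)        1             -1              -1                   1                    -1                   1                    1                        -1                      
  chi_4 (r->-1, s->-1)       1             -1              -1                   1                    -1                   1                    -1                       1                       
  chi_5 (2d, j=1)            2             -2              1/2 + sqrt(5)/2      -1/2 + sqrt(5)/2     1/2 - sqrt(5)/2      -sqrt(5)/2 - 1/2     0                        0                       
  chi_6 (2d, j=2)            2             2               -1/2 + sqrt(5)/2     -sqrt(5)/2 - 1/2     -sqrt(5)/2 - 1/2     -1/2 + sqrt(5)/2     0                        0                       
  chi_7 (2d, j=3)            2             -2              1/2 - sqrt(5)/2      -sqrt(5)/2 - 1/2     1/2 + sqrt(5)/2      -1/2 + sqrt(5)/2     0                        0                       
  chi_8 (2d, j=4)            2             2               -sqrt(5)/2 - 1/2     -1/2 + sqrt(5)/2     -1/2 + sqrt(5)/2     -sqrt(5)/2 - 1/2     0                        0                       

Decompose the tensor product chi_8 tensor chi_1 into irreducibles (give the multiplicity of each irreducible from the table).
chi_8 tensor chi_1 = chi_8 (all other irreducibles have multiplicity 0).

Derivation: The character of a tensor product is the pointwise product (chi_8 * chi_1)(C) = chi_8(C) * chi_1(C):
  {e}: (2)*(1), {r^5}: (2)*(1), {r^1, r^9}: (-sqrt(5)/2 - 1/2)*(1), {r^2, r^8}: (-1/2 + sqrt(5)/2)*(1), {r^3, r^7}: (-1/2 + sqrt(5)/2)*(1), {r^4, r^6}: (-sqrt(5)/2 - 1/2)*(1), {s, sr^2, ...}: (0)*(1), {sr, sr^3, ...}: (0)*(1)
so (chi_8 * chi_1) takes values
  {e} -> 2, {r^5} -> 2, {r^1, r^9} -> -sqrt(5)/2 - 1/2, {r^2, r^8} -> -1/2 + sqrt(5)/2, {r^3, r^7} -> -1/2 + sqrt(5)/2, {r^4, r^6} -> -sqrt(5)/2 - 1/2, {s, sr^2, ...} -> 0, {sr, sr^3, ...} -> 0.
Now take the inner product of this character with each irreducible chi from the table, <chi_8*chi_1, chi> = (1/20) sum_C |C| (chi_8*chi_1)(C) conj(chi(C)):
  <chi_8*chi_1, chi_1> = (1/20)[1*(2)*conj(1) + 1*(2)*conj(1) + 2*(-sqrt(5)/2 - 1/2)*conj(1) + 2*(-1/2 + sqrt(5)/2)*conj(1) + 2*(-1/2 + sqrt(5)/2)*conj(1) + 2*(-sqrt(5)/2 - 1/2)*conj(1) + 5*(0)*conj(1) + 5*(0)*conj(1)]
      = (1/20)[(2) + (2) + (-sqrt(5) - 1) + (-1 + sqrt(5)) + (-1 + sqrt(5)) + (-sqrt(5) - 1) + (0) + (0)] = 0/20 = 0
  <chi_8*chi_1, chi_2> = (1/20)[1*(2)*conj(1) + 1*(2)*conj(1) + 2*(-sqrt(5)/2 - 1/2)*conj(1) + 2*(-1/2 + sqrt(5)/2)*conj(1) + 2*(-1/2 + sqrt(5)/2)*conj(1) + 2*(-sqrt(5)/2 - 1/2)*conj(1) + 5*(0)*conj(-1) + 5*(0)*conj(-1)]
      = (1/20)[(2) + (2) + (-sqrt(5) - 1) + (-1 + sqrt(5)) + (-1 + sqrt(5)) + (-sqrt(5) - 1) + (0) + (0)] = 0/20 = 0
  <chi_8*chi_1, chi_3> = (1/20)[1*(2)*conj(1) + 1*(2)*conj(-1) + 2*(-sqrt(5)/2 - 1/2)*conj(-1) + 2*(-1/2 + sqrt(5)/2)*conj(1) + 2*(-1/2 + sqrt(5)/2)*conj(-1) + 2*(-sqrt(5)/2 - 1/2)*conj(1) + 5*(0)*conj(1) + 5*(0)*conj(-1)]
      = (1/20)[(2) + (-2) + (1 + sqrt(5)) + (-1 + sqrt(5)) + (1 - sqrt(5)) + (-sqrt(5) - 1) + (0) + (0)] = 0/20 = 0
  <chi_8*chi_1, chi_4> = (1/20)[1*(2)*conj(1) + 1*(2)*conj(-1) + 2*(-sqrt(5)/2 - 1/2)*conj(-1) + 2*(-1/2 + sqrt(5)/2)*conj(1) + 2*(-1/2 + sqrt(5)/2)*conj(-1) + 2*(-sqrt(5)/2 - 1/2)*conj(1) + 5*(0)*conj(-1) + 5*(0)*conj(1)]
      = (1/20)[(2) + (-2) + (1 + sqrt(5)) + (-1 + sqrt(5)) + (1 - sqrt(5)) + (-sqrt(5) - 1) + (0) + (0)] = 0/20 = 0
  <chi_8*chi_1, chi_5> = (1/20)[1*(2)*conj(2) + 1*(2)*conj(-2) + 2*(-sqrt(5)/2 - 1/2)*conj(1/2 + sqrt(5)/2) + 2*(-1/2 + sqrt(5)/2)*conj(-1/2 + sqrt(5)/2) + 2*(-1/2 + sqrt(5)/2)*conj(1/2 - sqrt(5)/2) + 2*(-sqrt(5)/2 - 1/2)*conj(-sqrt(5)/2 - 1/2) + 5*(0)*conj(0) + 5*(0)*conj(0)]
      = (1/20)[(4) + (-4) + (-3 - sqrt(5)) + (3 - sqrt(5)) + (-3 + sqrt(5)) + (sqrt(5) + 3) + (0) + (0)] = 0/20 = 0
  <chi_8*chi_1, chi_6> = (1/20)[1*(2)*conj(2) + 1*(2)*conj(2) + 2*(-sqrt(5)/2 - 1/2)*conj(-1/2 + sqrt(5)/2) + 2*(-1/2 + sqrt(5)/2)*conj(-sqrt(5)/2 - 1/2) + 2*(-1/2 + sqrt(5)/2)*conj(-sqrt(5)/2 - 1/2) + 2*(-sqrt(5)/2 - 1/2)*conj(-1/2 + sqrt(5)/2) + 5*(0)*conj(0) + 5*(0)*conj(0)]
      = (1/20)[(4) + (4) + (-2) + (-2) + (-2) + (-2) + (0) + (0)] = 0/20 = 0
  <chi_8*chi_1, chi_7> = (1/20)[1*(2)*conj(2) + 1*(2)*conj(-2) + 2*(-sqrt(5)/2 - 1/2)*conj(1/2 - sqrt(5)/2) + 2*(-1/2 + sqrt(5)/2)*conj(-sqrt(5)/2 - 1/2) + 2*(-1/2 + sqrt(5)/2)*conj(1/2 + sqrt(5)/2) + 2*(-sqrt(5)/2 - 1/2)*conj(-1/2 + sqrt(5)/2) + 5*(0)*conj(0) + 5*(0)*conj(0)]
      = (1/20)[(4) + (-4) + (2) + (-2) + (2) + (-2) + (0) + (0)] = 0/20 = 0
  <chi_8*chi_1, chi_8> = (1/20)[1*(2)*conj(2) + 1*(2)*conj(2) + 2*(-sqrt(5)/2 - 1/2)*conj(-sqrt(5)/2 - 1/2) + 2*(-1/2 + sqrt(5)/2)*conj(-1/2 + sqrt(5)/2) + 2*(-1/2 + sqrt(5)/2)*conj(-1/2 + sqrt(5)/2) + 2*(-sqrt(5)/2 - 1/2)*conj(-sqrt(5)/2 - 1/2) + 5*(0)*conj(0) + 5*(0)*conj(0)]
      = (1/20)[(4) + (4) + (sqrt(5) + 3) + (3 - sqrt(5)) + (3 - sqrt(5)) + (sqrt(5) + 3) + (0) + (0)] = 20/20 = 1
Hence the multiplicities are chi_8: 1. Dimension check: dim(chi_8)*dim(chi_1) = 2*1 = 2 and sum (mult * dim) = 1*2 = 2.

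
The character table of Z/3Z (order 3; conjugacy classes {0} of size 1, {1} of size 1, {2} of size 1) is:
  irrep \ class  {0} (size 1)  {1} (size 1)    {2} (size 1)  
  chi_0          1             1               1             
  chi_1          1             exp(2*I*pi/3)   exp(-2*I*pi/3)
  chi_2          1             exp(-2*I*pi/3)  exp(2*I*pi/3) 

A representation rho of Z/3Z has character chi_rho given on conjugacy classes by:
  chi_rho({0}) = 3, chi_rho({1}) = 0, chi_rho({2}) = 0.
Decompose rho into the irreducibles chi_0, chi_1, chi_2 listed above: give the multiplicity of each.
Multiplicities: chi_0: 1, chi_1: 1, chi_2: 1.

Reasoning: Use <chi_rho, chi> = (1/|G|) sum_C |C| * chi_rho(C) * conj(chi(C)) with |G| = 3 for each irreducible chi in the table:
  <chi_rho, chi_0> = (1/3)[1*(3)*conj(1) + 1*(0)*conj(1) + 1*(0)*conj(1)]
      = (1/3)[(3) + (0) + (0)] = 3/3 = 1
  <chi_rho, chi_1> = (1/3)[1*(3)*conj(1) + 1*(0)*conj(exp(2*I*pi/3)) + 1*(0)*conj(exp(-2*I*pi/3))]
      = (1/3)[(3) + (0) + (0)] = 3/3 = 1
  <chi_rho, chi_2> = (1/3)[1*(3)*conj(1) + 1*(0)*conj(exp(-2*I*pi/3)) + 1*(0)*conj(exp(2*I*pi/3))]
      = (1/3)[(3) + (0) + (0)] = 3/3 = 1
(Exp terms are combined using exp(i*s)*conj(exp(i*t)) = exp(i*(s-t)), and sums of them are collapsed using the identity that for every m > 1 the m distinct m-th roots of unity sum to 0, e.g. 1 + exp(2*I*pi/3) + exp(-2*I*pi/3) = 0.)
Dimension check: dim(rho) = sum (mult * dim) = 1*1 + 1*1 + 1*1 = 3 = chi_rho(e) = 3.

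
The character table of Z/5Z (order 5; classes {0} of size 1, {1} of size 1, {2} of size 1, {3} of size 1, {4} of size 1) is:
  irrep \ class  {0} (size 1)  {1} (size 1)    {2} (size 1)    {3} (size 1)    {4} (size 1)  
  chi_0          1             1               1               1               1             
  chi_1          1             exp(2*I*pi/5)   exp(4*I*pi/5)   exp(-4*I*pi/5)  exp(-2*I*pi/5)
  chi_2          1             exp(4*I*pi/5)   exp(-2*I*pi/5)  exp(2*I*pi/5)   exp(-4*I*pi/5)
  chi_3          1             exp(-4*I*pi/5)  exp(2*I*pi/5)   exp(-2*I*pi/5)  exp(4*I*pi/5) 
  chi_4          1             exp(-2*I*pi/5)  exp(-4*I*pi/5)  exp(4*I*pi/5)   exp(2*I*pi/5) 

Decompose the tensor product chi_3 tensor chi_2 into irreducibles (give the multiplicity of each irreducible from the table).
chi_3 tensor chi_2 = chi_0 (all other irreducibles have multiplicity 0).

Solution. The character of a tensor product is the pointwise product (chi_3 * chi_2)(C) = chi_3(C) * chi_2(C):
  {0}: (1)*(1), {1}: (exp(-4*I*pi/5))*(exp(4*I*pi/5)), {2}: (exp(2*I*pi/5))*(exp(-2*I*pi/5)), {3}: (exp(-2*I*pi/5))*(exp(2*I*pi/5)), {4}: (exp(4*I*pi/5))*(exp(-4*I*pi/5))
so (chi_3 * chi_2) takes values
  {0} -> 1, {1} -> 1, {2} -> 1, {3} -> 1, {4} -> 1.
Now take the inner product of this character with each irreducible chi from the table, <chi_3*chi_2, chi> = (1/5) sum_C |C| (chi_3*chi_2)(C) conj(chi(C)):
  <chi_3*chi_2, chi_0> = (1/5)[1*(1)*conj(1) + 1*(1)*conj(1) + 1*(1)*conj(1) + 1*(1)*conj(1) + 1*(1)*conj(1)]
      = (1/5)[(1) + (1) + (1) + (1) + (1)] = 5/5 = 1
  <chi_3*chi_2, chi_1> = (1/5)[1*(1)*conj(1) + 1*(1)*conj(exp(2*I*pi/5)) + 1*(1)*conj(exp(4*I*pi/5)) + 1*(1)*conj(exp(-4*I*pi/5)) + 1*(1)*conj(exp(-2*I*pi/5))]
      = (1/5)[(1) + (exp(-2*I*pi/5)) + (exp(-4*I*pi/5)) + (exp(4*I*pi/5)) + (exp(2*I*pi/5))] = 0/5 = 0
  <chi_3*chi_2, chi_2> = (1/5)[1*(1)*conj(1) + 1*(1)*conj(exp(4*I*pi/5)) + 1*(1)*conj(exp(-2*I*pi/5)) + 1*(1)*conj(exp(2*I*pi/5)) + 1*(1)*conj(exp(-4*I*pi/5))]
      = (1/5)[(1) + (exp(-4*I*pi/5)) + (exp(2*I*pi/5)) + (exp(-2*I*pi/5)) + (exp(4*I*pi/5))] = 0/5 = 0
  <chi_3*chi_2, chi_3> = (1/5)[1*(1)*conj(1) + 1*(1)*conj(exp(-4*I*pi/5)) + 1*(1)*conj(exp(2*I*pi/5)) + 1*(1)*conj(exp(-2*I*pi/5)) + 1*(1)*conj(exp(4*I*pi/5))]
      = (1/5)[(1) + (exp(4*I*pi/5)) + (exp(-2*I*pi/5)) + (exp(2*I*pi/5)) + (exp(-4*I*pi/5))] = 0/5 = 0
  <chi_3*chi_2, chi_4> = (1/5)[1*(1)*conj(1) + 1*(1)*conj(exp(-2*I*pi/5)) + 1*(1)*conj(exp(-4*I*pi/5)) + 1*(1)*conj(exp(4*I*pi/5)) + 1*(1)*conj(exp(2*I*pi/5))]
      = (1/5)[(1) + (exp(2*I*pi/5)) + (exp(4*I*pi/5)) + (exp(-4*I*pi/5)) + (exp(-2*I*pi/5))] = 0/5 = 0
(Exp terms are combined using exp(i*s)*conj(exp(i*t)) = exp(i*(s-t)), and sums of them are collapsed using the identity that for every m > 1 the m distinct m-th roots of unity sum to 0, e.g. 1 + exp(2*I*pi/3) + exp(-2*I*pi/3) = 0.)
Hence the multiplicities are chi_0: 1. Dimension check: dim(chi_3)*dim(chi_2) = 1*1 = 1 and sum (mult * dim) = 1*1 = 1.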